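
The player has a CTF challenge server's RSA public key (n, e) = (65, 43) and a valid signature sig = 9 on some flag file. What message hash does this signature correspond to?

sig^2 ≡ 9^2 = 81 ≡ 16
sig^4 ≡ 16^2 = 256 ≡ 61
sig^8 ≡ 61^2 = 3721 ≡ 16
sig^16 ≡ 16^2 = 256 ≡ 61
sig^32 ≡ 61^2 = 3721 ≡ 16
43 = 32 + 8 + 2 + 1, so sig^43 ≡ 16·16·16·9 ≡ 9 (mod 65)

9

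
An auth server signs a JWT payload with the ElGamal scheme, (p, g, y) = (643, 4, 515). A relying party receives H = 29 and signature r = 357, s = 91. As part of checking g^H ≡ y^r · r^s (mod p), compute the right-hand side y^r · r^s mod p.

81

515^2 = 265225 ≡ 309
515^4 ≡ 309^2 = 95481 ≡ 317
515^8 ≡ 317^2 = 100489 ≡ 181
515^16 ≡ 181^2 = 32761 ≡ 611
515^32 ≡ 611^2 = 373321 ≡ 381
515^64 ≡ 381^2 = 145161 ≡ 486
515^128 ≡ 486^2 = 236196 ≡ 215
515^256 ≡ 215^2 = 46225 ≡ 572
357 = 256 + 64 + 32 + 4 + 1, so 515^357 ≡ 572·486·381·317·515 ≡ 536 (mod 643)
357^2 = 127449 ≡ 135
357^4 ≡ 135^2 = 18225 ≡ 221
357^8 ≡ 221^2 = 48841 ≡ 616
357^16 ≡ 616^2 = 379456 ≡ 86
357^32 ≡ 86^2 = 7396 ≡ 323
357^64 ≡ 323^2 = 104329 ≡ 163
91 = 64 + 16 + 8 + 2 + 1, so 357^91 ≡ 163·86·616·135·357 ≡ 486 (mod 643)
y^r · r^s ≡ 536·486 = 260496 ≡ 81 (mod 643)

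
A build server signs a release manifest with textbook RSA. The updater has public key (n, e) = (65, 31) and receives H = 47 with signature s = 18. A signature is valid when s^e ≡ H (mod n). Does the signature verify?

Squares mod 65: s^1≡18, s^2≡64, s^4≡1, s^8≡1, s^16≡1
31 = 16 + 8 + 4 + 2 + 1, so s^31 ≡ 1·1·1·64·18 ≡ 47 (mod 65)
s^31 mod 65 = 47 matches H.

verifies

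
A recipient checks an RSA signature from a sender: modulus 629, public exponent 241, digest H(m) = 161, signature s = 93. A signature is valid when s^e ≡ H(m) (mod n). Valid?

s^241 mod 629 = 161
161 = H(m), so the signature checks out.

yes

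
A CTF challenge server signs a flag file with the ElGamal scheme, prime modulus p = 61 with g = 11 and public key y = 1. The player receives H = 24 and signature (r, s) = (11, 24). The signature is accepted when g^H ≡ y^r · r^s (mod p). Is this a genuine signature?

Left side g^H mod p:
11^2 = 121 ≡ 60
11^4 ≡ 60^2 = 3600 ≡ 1
11^8 ≡ 1^2 = 1
11^16 ≡ 1^2 = 1
24 = 16 + 8, so 11^24 ≡ 1·1 ≡ 1 (mod 61)
Right side y^r · r^s mod p:
1^2 = 1
1^4 ≡ 1^2 = 1
1^8 ≡ 1^2 = 1
11 = 8 + 2 + 1, so 1^11 ≡ 1·1·1 ≡ 1 (mod 61)
11^2 = 121 ≡ 60
11^4 ≡ 60^2 = 3600 ≡ 1
11^8 ≡ 1^2 = 1
11^16 ≡ 1^2 = 1
24 = 16 + 8, so 11^24 ≡ 1·1 ≡ 1 (mod 61)
1·1 = 1 ≡ 1 (mod 61)
1 ≡ 1 (mod 61), so the signature is genuine.

genuine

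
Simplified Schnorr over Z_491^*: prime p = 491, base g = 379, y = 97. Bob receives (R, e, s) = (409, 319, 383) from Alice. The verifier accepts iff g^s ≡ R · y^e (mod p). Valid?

yes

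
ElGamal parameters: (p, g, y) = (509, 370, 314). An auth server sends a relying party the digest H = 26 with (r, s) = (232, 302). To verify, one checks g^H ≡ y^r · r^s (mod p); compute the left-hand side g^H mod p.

382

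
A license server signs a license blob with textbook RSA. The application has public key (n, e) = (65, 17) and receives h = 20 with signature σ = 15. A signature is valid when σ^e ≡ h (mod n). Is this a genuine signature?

forged

Squares mod 65: σ^1≡15, σ^2≡30, σ^4≡55, σ^8≡35, σ^16≡55
17 = 16 + 1, so σ^17 ≡ 55·15 ≡ 45 (mod 65)
45 ≠ 20, so verification fails.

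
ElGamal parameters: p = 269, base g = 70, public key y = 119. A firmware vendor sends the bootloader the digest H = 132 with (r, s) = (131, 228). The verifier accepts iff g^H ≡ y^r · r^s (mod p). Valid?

no

Left side g^H mod p:
70^2 = 4900 ≡ 58
70^4 ≡ 58^2 = 3364 ≡ 136
70^8 ≡ 136^2 = 18496 ≡ 204
70^16 ≡ 204^2 = 41616 ≡ 190
70^32 ≡ 190^2 = 36100 ≡ 54
70^64 ≡ 54^2 = 2916 ≡ 226
70^128 ≡ 226^2 = 51076 ≡ 235
132 = 128 + 4, so 70^132 ≡ 235·136 ≡ 218 (mod 269)
Right side y^r · r^s mod p:
119^2 = 14161 ≡ 173
119^4 ≡ 173^2 = 29929 ≡ 70
119^8 ≡ 70^2 = 4900 ≡ 58
119^16 ≡ 58^2 = 3364 ≡ 136
119^32 ≡ 136^2 = 18496 ≡ 204
119^64 ≡ 204^2 = 41616 ≡ 190
119^128 ≡ 190^2 = 36100 ≡ 54
131 = 128 + 2 + 1, so 119^131 ≡ 54·173·119 ≡ 190 (mod 269)
131^2 = 17161 ≡ 214
131^4 ≡ 214^2 = 45796 ≡ 66
131^8 ≡ 66^2 = 4356 ≡ 52
131^16 ≡ 52^2 = 2704 ≡ 14
131^32 ≡ 14^2 = 196
131^64 ≡ 196^2 = 38416 ≡ 218
131^128 ≡ 218^2 = 47524 ≡ 180
228 = 128 + 64 + 32 + 4, so 131^228 ≡ 180·218·196·66 ≡ 260 (mod 269)
190·260 = 49400 ≡ 173 (mod 269)
218 ≠ 173, so verification fails.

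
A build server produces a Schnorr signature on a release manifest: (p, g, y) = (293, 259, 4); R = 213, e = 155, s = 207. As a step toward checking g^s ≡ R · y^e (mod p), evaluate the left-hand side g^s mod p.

248

Squares mod 293: 259^1≡259, 259^2≡277, 259^4≡256, 259^8≡197, 259^16≡133, 259^32≡109, 259^64≡161, 259^128≡137
207 = 128 + 64 + 8 + 4 + 2 + 1, so 259^207 ≡ 137·161·197·256·277·259 ≡ 248 (mod 293)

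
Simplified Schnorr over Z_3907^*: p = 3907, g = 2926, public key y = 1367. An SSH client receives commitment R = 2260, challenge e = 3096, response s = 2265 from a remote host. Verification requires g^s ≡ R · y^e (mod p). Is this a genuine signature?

g^s mod p:
Squares mod 3907: 2926^1≡2926, 2926^2≡1239, 2926^4≡3577, 2926^8≡3411, 2926^16≡3782, 2926^32≡3904, 2926^64≡9, 2926^128≡81, 2926^256≡2654, 2926^512≡3302, 2926^1024≡2674, 2926^2048≡466
2265 = 2048 + 128 + 64 + 16 + 8 + 1, so 2926^2265 ≡ 466·81·9·3782·3411·2926 ≡ 1543 (mod 3907)
R · y^e mod p:
Squares mod 3907: 1367^1≡1367, 1367^2≡1143, 1367^4≡1511, 1367^8≡1433, 1367^16≡2314, 1367^32≡2006, 1367^64≡3733, 1367^128≡2927, 1367^256≡3185, 1367^512≡1653, 1367^1024≡1416, 1367^2048≡765
3096 = 2048 + 1024 + 16 + 8, so 1367^3096 ≡ 765·1416·2314·1433 ≡ 158 (mod 3907)
2260·158 = 357080 ≡ 1543 (mod 3907)
1543 ≡ 1543 (mod 3907); signature holds.

genuine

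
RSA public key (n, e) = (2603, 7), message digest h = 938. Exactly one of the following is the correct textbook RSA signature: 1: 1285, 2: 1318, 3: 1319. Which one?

2

Candidate 1: Squares mod 2603: 1285^1≡1285, 1285^2≡923, 1285^4≡748; 7 = 4 + 2 + 1, so 1285^7 ≡ 748·923·1285 ≡ 1665 (mod 2603)
Candidate 2: Squares mod 2603: 1318^1≡1318, 1318^2≡923, 1318^4≡748; 7 = 4 + 2 + 1, so 1318^7 ≡ 748·923·1318 ≡ 938 (mod 2603)
  → matches h = 938
Candidate 3: Squares mod 2603: 1319^1≡1319, 1319^2≡957, 1319^4≡2196; 7 = 4 + 2 + 1, so 1319^7 ≡ 2196·957·1319 ≡ 2326 (mod 2603)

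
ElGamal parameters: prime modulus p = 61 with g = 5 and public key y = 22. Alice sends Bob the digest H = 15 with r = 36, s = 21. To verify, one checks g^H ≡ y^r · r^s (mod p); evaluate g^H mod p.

60

5^15 mod 61 = 60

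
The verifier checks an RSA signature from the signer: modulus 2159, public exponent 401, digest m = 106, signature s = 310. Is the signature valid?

s^2 ≡ 310^2 = 96100 ≡ 1104
s^4 ≡ 1104^2 = 1218816 ≡ 1140
s^8 ≡ 1140^2 = 1299600 ≡ 2041
s^16 ≡ 2041^2 = 4165681 ≡ 970
s^32 ≡ 970^2 = 940900 ≡ 1735
s^64 ≡ 1735^2 = 3010225 ≡ 579
s^128 ≡ 579^2 = 335241 ≡ 596
s^256 ≡ 596^2 = 355216 ≡ 1140
401 = 256 + 128 + 16 + 1, so s^401 ≡ 1140·596·970·310 ≡ 106 (mod 2159)
106 = m, so the signature checks out.

valid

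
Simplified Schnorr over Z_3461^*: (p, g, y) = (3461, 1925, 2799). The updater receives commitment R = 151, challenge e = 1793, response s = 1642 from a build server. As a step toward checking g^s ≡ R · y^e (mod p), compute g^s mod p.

1925^2 = 3705625 ≡ 2355
1925^4 ≡ 2355^2 = 5546025 ≡ 1503
1925^8 ≡ 1503^2 = 2259009 ≡ 2437
1925^16 ≡ 2437^2 = 5938969 ≡ 3354
1925^32 ≡ 3354^2 = 11249316 ≡ 1066
1925^64 ≡ 1066^2 = 1136356 ≡ 1148
1925^128 ≡ 1148^2 = 1317904 ≡ 2724
1925^256 ≡ 2724^2 = 7420176 ≡ 3253
1925^512 ≡ 3253^2 = 10582009 ≡ 1732
1925^1024 ≡ 1732^2 = 2999824 ≡ 2598
1642 = 1024 + 512 + 64 + 32 + 8 + 2, so 1925^1642 ≡ 2598·1732·1148·1066·2437·2355 ≡ 1622 (mod 3461)

1622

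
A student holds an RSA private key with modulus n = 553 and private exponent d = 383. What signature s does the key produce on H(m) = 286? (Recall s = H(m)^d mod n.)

342

(H(m))^383 mod 553 = 342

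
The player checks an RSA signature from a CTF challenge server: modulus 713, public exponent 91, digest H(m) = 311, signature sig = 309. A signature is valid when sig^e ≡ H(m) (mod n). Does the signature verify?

does not verify

Squares mod 713: sig^1≡309, sig^2≡652, sig^4≡156, sig^8≡94, sig^16≡280, sig^32≡683, sig^64≡187
91 = 64 + 16 + 8 + 2 + 1, so sig^91 ≡ 187·280·94·652·309 ≡ 402 (mod 713)
sig^91 mod 713 = 402, but H(m) = 311.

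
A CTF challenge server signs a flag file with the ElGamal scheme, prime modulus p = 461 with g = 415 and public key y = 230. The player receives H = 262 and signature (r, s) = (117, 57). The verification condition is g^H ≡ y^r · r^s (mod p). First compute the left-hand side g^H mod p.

415^2 = 172225 ≡ 272
415^4 ≡ 272^2 = 73984 ≡ 224
415^8 ≡ 224^2 = 50176 ≡ 388
415^16 ≡ 388^2 = 150544 ≡ 258
415^32 ≡ 258^2 = 66564 ≡ 180
415^64 ≡ 180^2 = 32400 ≡ 130
415^128 ≡ 130^2 = 16900 ≡ 304
415^256 ≡ 304^2 = 92416 ≡ 216
262 = 256 + 4 + 2, so 415^262 ≡ 216·224·272 ≡ 281 (mod 461)

281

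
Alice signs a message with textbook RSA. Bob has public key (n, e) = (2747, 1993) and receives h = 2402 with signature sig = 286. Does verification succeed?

fails

Squares mod 2747: sig^1≡286, sig^2≡2133, sig^4≡657, sig^8≡370, sig^16≡2297, sig^32≡1969, sig^64≡944, sig^128≡1108, sig^256≡2502, sig^512≡2338, sig^1024≡2461
1993 = 1024 + 512 + 256 + 128 + 64 + 8 + 1, so sig^1993 ≡ 2461·2338·2502·1108·944·370·286 ≡ 2664 (mod 2747)
sig^1993 mod 2747 = 2664, but h = 2402.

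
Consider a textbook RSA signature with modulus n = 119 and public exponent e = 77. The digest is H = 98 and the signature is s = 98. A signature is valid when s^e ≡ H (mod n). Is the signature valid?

valid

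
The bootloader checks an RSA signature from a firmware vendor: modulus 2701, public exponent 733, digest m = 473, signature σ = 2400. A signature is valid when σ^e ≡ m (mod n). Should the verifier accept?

reject

σ^2 ≡ 2400^2 = 5760000 ≡ 1468
σ^4 ≡ 1468^2 = 2155024 ≡ 2327
σ^8 ≡ 2327^2 = 5414929 ≡ 2125
σ^16 ≡ 2125^2 = 4515625 ≡ 2254
σ^32 ≡ 2254^2 = 5080516 ≡ 2636
σ^64 ≡ 2636^2 = 6948496 ≡ 1524
σ^128 ≡ 1524^2 = 2322576 ≡ 2417
σ^256 ≡ 2417^2 = 5841889 ≡ 2327
σ^512 ≡ 2327^2 = 5414929 ≡ 2125
733 = 512 + 128 + 64 + 16 + 8 + 4 + 1, so σ^733 ≡ 2125·2417·1524·2254·2125·2327·2400 ≡ 283 (mod 2701)
283 ≠ 473, so verification fails.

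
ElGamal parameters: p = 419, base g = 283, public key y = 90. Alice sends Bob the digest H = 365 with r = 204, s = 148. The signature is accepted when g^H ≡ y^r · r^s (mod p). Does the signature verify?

does not verify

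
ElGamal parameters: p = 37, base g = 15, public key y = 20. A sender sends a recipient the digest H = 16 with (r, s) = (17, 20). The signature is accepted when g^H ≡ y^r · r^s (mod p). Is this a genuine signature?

Left side g^H mod p:
15^16 mod 37 = 12
Right side y^r · r^s mod p:
20^17 mod 37 = 24
17^20 mod 37 = 7
24·7 = 168 ≡ 20 (mod 37)
12 ≠ 20, so verification fails.

forged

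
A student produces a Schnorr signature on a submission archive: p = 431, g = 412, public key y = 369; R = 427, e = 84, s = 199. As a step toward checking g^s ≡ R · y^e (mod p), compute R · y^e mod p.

28

369^2 = 136161 ≡ 396
369^4 ≡ 396^2 = 156816 ≡ 363
369^8 ≡ 363^2 = 131769 ≡ 314
369^16 ≡ 314^2 = 98596 ≡ 328
369^32 ≡ 328^2 = 107584 ≡ 265
369^64 ≡ 265^2 = 70225 ≡ 403
84 = 64 + 16 + 4, so 369^84 ≡ 403·328·363 ≡ 424 (mod 431)
R · y^e ≡ 427·424 = 181048 ≡ 28 (mod 431)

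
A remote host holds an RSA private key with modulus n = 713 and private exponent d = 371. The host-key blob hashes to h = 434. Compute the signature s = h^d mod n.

h^371 mod 713 = 155

155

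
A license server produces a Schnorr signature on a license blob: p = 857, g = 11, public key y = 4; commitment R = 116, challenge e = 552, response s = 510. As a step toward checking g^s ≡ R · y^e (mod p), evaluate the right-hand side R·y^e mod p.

4^2 = 16
4^4 ≡ 16^2 = 256
4^8 ≡ 256^2 = 65536 ≡ 404
4^16 ≡ 404^2 = 163216 ≡ 386
4^32 ≡ 386^2 = 148996 ≡ 735
4^64 ≡ 735^2 = 540225 ≡ 315
4^128 ≡ 315^2 = 99225 ≡ 670
4^256 ≡ 670^2 = 448900 ≡ 689
4^512 ≡ 689^2 = 474721 ≡ 800
552 = 512 + 32 + 8, so 4^552 ≡ 800·735·404 ≡ 170 (mod 857)
R · y^e ≡ 116·170 = 19720 ≡ 9 (mod 857)

9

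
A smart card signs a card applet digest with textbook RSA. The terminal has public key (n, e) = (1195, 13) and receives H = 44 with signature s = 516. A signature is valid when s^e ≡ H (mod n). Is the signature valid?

invalid

Squares mod 1195: s^1≡516, s^2≡966, s^4≡1056, s^8≡201
13 = 8 + 4 + 1, so s^13 ≡ 201·1056·516 ≡ 1151 (mod 1195)
The recovered value 1151 does not match the digest 44.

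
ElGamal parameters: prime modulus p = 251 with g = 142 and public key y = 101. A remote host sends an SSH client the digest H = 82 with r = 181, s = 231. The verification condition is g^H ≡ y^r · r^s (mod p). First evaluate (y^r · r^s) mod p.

83

101^2 = 10201 ≡ 161
101^4 ≡ 161^2 = 25921 ≡ 68
101^8 ≡ 68^2 = 4624 ≡ 106
101^16 ≡ 106^2 = 11236 ≡ 192
101^32 ≡ 192^2 = 36864 ≡ 218
101^64 ≡ 218^2 = 47524 ≡ 85
101^128 ≡ 85^2 = 7225 ≡ 197
181 = 128 + 32 + 16 + 4 + 1, so 101^181 ≡ 197·218·192·68·101 ≡ 60 (mod 251)
181^2 = 32761 ≡ 131
181^4 ≡ 131^2 = 17161 ≡ 93
181^8 ≡ 93^2 = 8649 ≡ 115
181^16 ≡ 115^2 = 13225 ≡ 173
181^32 ≡ 173^2 = 29929 ≡ 60
181^64 ≡ 60^2 = 3600 ≡ 86
181^128 ≡ 86^2 = 7396 ≡ 117
231 = 128 + 64 + 32 + 4 + 2 + 1, so 181^231 ≡ 117·86·60·93·131·181 ≡ 198 (mod 251)
y^r · r^s ≡ 60·198 = 11880 ≡ 83 (mod 251)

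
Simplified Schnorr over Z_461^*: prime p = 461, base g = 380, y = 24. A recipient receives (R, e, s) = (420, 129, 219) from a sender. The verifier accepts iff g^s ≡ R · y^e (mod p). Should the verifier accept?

accept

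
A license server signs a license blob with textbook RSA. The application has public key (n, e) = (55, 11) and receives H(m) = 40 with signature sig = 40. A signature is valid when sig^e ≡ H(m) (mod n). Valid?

yes

sig^2 ≡ 40^2 = 1600 ≡ 5
sig^4 ≡ 5^2 = 25
sig^8 ≡ 25^2 = 625 ≡ 20
11 = 8 + 2 + 1, so sig^11 ≡ 20·5·40 ≡ 40 (mod 55)
sig^11 mod 55 = 40 matches H(m).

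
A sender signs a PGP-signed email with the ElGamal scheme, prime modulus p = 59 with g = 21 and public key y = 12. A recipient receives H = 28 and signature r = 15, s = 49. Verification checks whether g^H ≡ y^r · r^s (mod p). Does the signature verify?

does not verify

Left side g^H mod p:
21^2 = 441 ≡ 28
21^4 ≡ 28^2 = 784 ≡ 17
21^8 ≡ 17^2 = 289 ≡ 53
21^16 ≡ 53^2 = 2809 ≡ 36
28 = 16 + 8 + 4, so 21^28 ≡ 36·53·17 ≡ 45 (mod 59)
Right side y^r · r^s mod p:
12^2 = 144 ≡ 26
12^4 ≡ 26^2 = 676 ≡ 27
12^8 ≡ 27^2 = 729 ≡ 21
15 = 8 + 4 + 2 + 1, so 12^15 ≡ 21·27·26·12 ≡ 22 (mod 59)
15^2 = 225 ≡ 48
15^4 ≡ 48^2 = 2304 ≡ 3
15^8 ≡ 3^2 = 9
15^16 ≡ 9^2 = 81 ≡ 22
15^32 ≡ 22^2 = 484 ≡ 12
49 = 32 + 16 + 1, so 15^49 ≡ 12·22·15 ≡ 7 (mod 59)
22·7 = 154 ≡ 36 (mod 59)
45 ≠ 36, so verification fails.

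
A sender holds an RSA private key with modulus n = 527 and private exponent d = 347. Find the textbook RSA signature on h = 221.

h^2 ≡ 221^2 = 48841 ≡ 357
h^4 ≡ 357^2 = 127449 ≡ 442
h^8 ≡ 442^2 = 195364 ≡ 374
h^16 ≡ 374^2 = 139876 ≡ 221
h^32 ≡ 221^2 = 48841 ≡ 357
h^64 ≡ 357^2 = 127449 ≡ 442
h^128 ≡ 442^2 = 195364 ≡ 374
h^256 ≡ 374^2 = 139876 ≡ 221
347 = 256 + 64 + 16 + 8 + 2 + 1, so h^347 ≡ 221·442·221·374·357·221 ≡ 357 (mod 527)

357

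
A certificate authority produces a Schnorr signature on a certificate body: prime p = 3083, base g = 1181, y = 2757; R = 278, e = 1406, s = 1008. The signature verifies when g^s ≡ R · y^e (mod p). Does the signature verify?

g^s mod p:
Squares mod 3083: 1181^1≡1181, 1181^2≡1245, 1181^4≡2359, 1181^8≡66, 1181^16≡1273, 1181^32≡1954, 1181^64≡1362, 1181^128≡2161, 1181^256≡2259, 1181^512≡716
1008 = 512 + 256 + 128 + 64 + 32 + 16, so 1181^1008 ≡ 716·2259·2161·1362·1954·1273 ≡ 146 (mod 3083)
R · y^e mod p:
Squares mod 3083: 2757^1≡2757, 2757^2≡1454, 2757^4≡2261, 2757^8≡507, 2757^16≡1160, 2757^32≡1412, 2757^64≡2126, 2757^128≡198, 2757^256≡2208, 2757^512≡1041, 2757^1024≡1548
1406 = 1024 + 256 + 64 + 32 + 16 + 8 + 4 + 2, so 2757^1406 ≡ 1548·2208·2126·1412·1160·507·2261·1454 ≡ 538 (mod 3083)
278·538 = 149564 ≡ 1580 (mod 3083)
146 ≠ 1580; the check fails.

does not verify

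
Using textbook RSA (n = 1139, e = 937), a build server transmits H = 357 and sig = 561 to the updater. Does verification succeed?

passes

sig^937 mod 1139 = 357
Since 357 equals the digest 357, verification succeeds.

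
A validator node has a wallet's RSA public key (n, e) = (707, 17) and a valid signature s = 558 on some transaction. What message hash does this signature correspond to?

s^2 ≡ 558^2 = 311364 ≡ 284
s^4 ≡ 284^2 = 80656 ≡ 58
s^8 ≡ 58^2 = 3364 ≡ 536
s^16 ≡ 536^2 = 287296 ≡ 254
17 = 16 + 1, so s^17 ≡ 254·558 ≡ 332 (mod 707)

332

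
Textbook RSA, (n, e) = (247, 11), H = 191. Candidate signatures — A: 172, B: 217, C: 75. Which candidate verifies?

Candidate A: Squares mod 247: 172^1≡172, 172^2≡191, 172^4≡172, 172^8≡191; 11 = 8 + 2 + 1, so 172^11 ≡ 191·191·172 ≡ 191 (mod 247)
  → matches H = 191
Candidate B: Squares mod 247: 217^1≡217, 217^2≡159, 217^4≡87, 217^8≡159; 11 = 8 + 2 + 1, so 217^11 ≡ 159·159·217 ≡ 107 (mod 247)
Candidate C: Squares mod 247: 75^1≡75, 75^2≡191, 75^4≡172, 75^8≡191; 11 = 8 + 2 + 1, so 75^11 ≡ 191·191·75 ≡ 56 (mod 247)

A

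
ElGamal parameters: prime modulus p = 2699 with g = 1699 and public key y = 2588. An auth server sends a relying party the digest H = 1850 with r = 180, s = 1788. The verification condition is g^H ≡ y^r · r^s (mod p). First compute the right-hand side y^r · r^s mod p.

1265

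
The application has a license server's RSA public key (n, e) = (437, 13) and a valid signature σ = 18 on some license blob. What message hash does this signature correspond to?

94

σ^13 mod 437 = 94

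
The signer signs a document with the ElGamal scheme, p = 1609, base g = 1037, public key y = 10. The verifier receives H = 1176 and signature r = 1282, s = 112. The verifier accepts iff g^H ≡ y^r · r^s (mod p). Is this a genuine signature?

genuine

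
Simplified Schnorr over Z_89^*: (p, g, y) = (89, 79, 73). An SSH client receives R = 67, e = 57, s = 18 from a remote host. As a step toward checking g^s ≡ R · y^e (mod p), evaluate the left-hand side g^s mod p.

25

79^18 mod 89 = 25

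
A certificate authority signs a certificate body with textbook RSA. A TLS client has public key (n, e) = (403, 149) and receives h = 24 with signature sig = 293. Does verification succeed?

Squares mod 403: sig^1≡293, sig^2≡10, sig^4≡100, sig^8≡328, sig^16≡386, sig^32≡289, sig^64≡100, sig^128≡328
149 = 128 + 16 + 4 + 1, so sig^149 ≡ 328·386·100·293 ≡ 206 (mod 403)
The recovered value 206 does not match the digest 24.

fails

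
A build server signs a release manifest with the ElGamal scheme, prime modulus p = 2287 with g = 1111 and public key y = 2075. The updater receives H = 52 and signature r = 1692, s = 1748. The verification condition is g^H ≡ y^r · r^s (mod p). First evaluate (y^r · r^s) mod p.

2051

2075^2 = 4305625 ≡ 1491
2075^4 ≡ 1491^2 = 2223081 ≡ 117
2075^8 ≡ 117^2 = 13689 ≡ 2254
2075^16 ≡ 2254^2 = 5080516 ≡ 1089
2075^32 ≡ 1089^2 = 1185921 ≡ 1255
2075^64 ≡ 1255^2 = 1575025 ≡ 1569
2075^128 ≡ 1569^2 = 2461761 ≡ 949
2075^256 ≡ 949^2 = 900601 ≡ 1810
2075^512 ≡ 1810^2 = 3276100 ≡ 1116
2075^1024 ≡ 1116^2 = 1245456 ≡ 1328
1692 = 1024 + 512 + 128 + 16 + 8 + 4, so 2075^1692 ≡ 1328·1116·949·1089·2254·117 ≡ 1080 (mod 2287)
1692^2 = 2862864 ≡ 1827
1692^4 ≡ 1827^2 = 3337929 ≡ 1196
1692^8 ≡ 1196^2 = 1430416 ≡ 1041
1692^16 ≡ 1041^2 = 1083681 ≡ 1930
1692^32 ≡ 1930^2 = 3724900 ≡ 1664
1692^64 ≡ 1664^2 = 2768896 ≡ 1626
1692^128 ≡ 1626^2 = 2643876 ≡ 104
1692^256 ≡ 104^2 = 10816 ≡ 1668
1692^512 ≡ 1668^2 = 2782224 ≡ 1232
1692^1024 ≡ 1232^2 = 1517824 ≡ 1543
1748 = 1024 + 512 + 128 + 64 + 16 + 4, so 1692^1748 ≡ 1543·1232·104·1626·1930·1196 ≡ 652 (mod 2287)
y^r · r^s ≡ 1080·652 = 704160 ≡ 2051 (mod 2287)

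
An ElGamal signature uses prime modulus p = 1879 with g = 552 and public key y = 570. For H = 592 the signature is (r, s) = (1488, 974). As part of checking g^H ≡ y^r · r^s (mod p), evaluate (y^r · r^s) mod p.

570^1488 mod 1879 = 836
1488^974 mod 1879 = 531
y^r · r^s ≡ 836·531 = 443916 ≡ 472 (mod 1879)

472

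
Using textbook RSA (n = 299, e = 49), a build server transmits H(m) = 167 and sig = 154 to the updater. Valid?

yes

Squares mod 299: sig^1≡154, sig^2≡95, sig^4≡55, sig^8≡35, sig^16≡29, sig^32≡243
49 = 32 + 16 + 1, so sig^49 ≡ 243·29·154 ≡ 167 (mod 299)
167 = H(m), so the signature checks out.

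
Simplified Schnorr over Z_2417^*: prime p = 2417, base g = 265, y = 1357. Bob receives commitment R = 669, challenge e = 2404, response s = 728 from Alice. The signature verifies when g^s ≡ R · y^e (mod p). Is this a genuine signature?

forged

g^s mod p:
265^2 = 70225 ≡ 132
265^4 ≡ 132^2 = 17424 ≡ 505
265^8 ≡ 505^2 = 255025 ≡ 1240
265^16 ≡ 1240^2 = 1537600 ≡ 388
265^32 ≡ 388^2 = 150544 ≡ 690
265^64 ≡ 690^2 = 476100 ≡ 2368
265^128 ≡ 2368^2 = 5607424 ≡ 2401
265^256 ≡ 2401^2 = 5764801 ≡ 256
265^512 ≡ 256^2 = 65536 ≡ 277
728 = 512 + 128 + 64 + 16 + 8, so 265^728 ≡ 277·2401·2368·388·1240 ≡ 1163 (mod 2417)
R · y^e mod p:
1357^2 = 1841449 ≡ 2112
1357^4 ≡ 2112^2 = 4460544 ≡ 1179
1357^8 ≡ 1179^2 = 1390041 ≡ 266
1357^16 ≡ 266^2 = 70756 ≡ 663
1357^32 ≡ 663^2 = 439569 ≡ 2092
1357^64 ≡ 2092^2 = 4376464 ≡ 1694
1357^128 ≡ 1694^2 = 2869636 ≡ 657
1357^256 ≡ 657^2 = 431649 ≡ 1423
1357^512 ≡ 1423^2 = 2024929 ≡ 1900
1357^1024 ≡ 1900^2 = 3610000 ≡ 1419
1357^2048 ≡ 1419^2 = 2013561 ≡ 200
2404 = 2048 + 256 + 64 + 32 + 4, so 1357^2404 ≡ 200·1423·1694·2092·1179 ≡ 1172 (mod 2417)
669·1172 = 784068 ≡ 960 (mod 2417)
1163 ≠ 960; the check fails.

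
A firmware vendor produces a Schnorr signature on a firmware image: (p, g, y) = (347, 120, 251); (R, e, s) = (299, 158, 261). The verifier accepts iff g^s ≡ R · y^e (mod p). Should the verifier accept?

reject

g^s mod p:
120^2 = 14400 ≡ 173
120^4 ≡ 173^2 = 29929 ≡ 87
120^8 ≡ 87^2 = 7569 ≡ 282
120^16 ≡ 282^2 = 79524 ≡ 61
120^32 ≡ 61^2 = 3721 ≡ 251
120^64 ≡ 251^2 = 63001 ≡ 194
120^128 ≡ 194^2 = 37636 ≡ 160
120^256 ≡ 160^2 = 25600 ≡ 269
261 = 256 + 4 + 1, so 120^261 ≡ 269·87·120 ≡ 89 (mod 347)
R · y^e mod p:
251^2 = 63001 ≡ 194
251^4 ≡ 194^2 = 37636 ≡ 160
251^8 ≡ 160^2 = 25600 ≡ 269
251^16 ≡ 269^2 = 72361 ≡ 185
251^32 ≡ 185^2 = 34225 ≡ 219
251^64 ≡ 219^2 = 47961 ≡ 75
251^128 ≡ 75^2 = 5625 ≡ 73
158 = 128 + 16 + 8 + 4 + 2, so 251^158 ≡ 73·185·269·160·194 ≡ 52 (mod 347)
299·52 = 15548 ≡ 280 (mod 347)
89 ≠ 280; the check fails.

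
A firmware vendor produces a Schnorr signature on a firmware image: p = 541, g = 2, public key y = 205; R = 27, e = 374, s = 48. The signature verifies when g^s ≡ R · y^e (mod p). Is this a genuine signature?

g^s mod p:
2^2 = 4
2^4 ≡ 4^2 = 16
2^8 ≡ 16^2 = 256
2^16 ≡ 256^2 = 65536 ≡ 75
2^32 ≡ 75^2 = 5625 ≡ 215
48 = 32 + 16, so 2^48 ≡ 215·75 ≡ 436 (mod 541)
R · y^e mod p:
205^2 = 42025 ≡ 368
205^4 ≡ 368^2 = 135424 ≡ 174
205^8 ≡ 174^2 = 30276 ≡ 521
205^16 ≡ 521^2 = 271441 ≡ 400
205^32 ≡ 400^2 = 160000 ≡ 405
205^64 ≡ 405^2 = 164025 ≡ 102
205^128 ≡ 102^2 = 10404 ≡ 125
205^256 ≡ 125^2 = 15625 ≡ 477
374 = 256 + 64 + 32 + 16 + 4 + 2, so 205^374 ≡ 477·102·405·400·174·368 ≡ 448 (mod 541)
27·448 = 12096 ≡ 194 (mod 541)
436 ≠ 194; the check fails.

forged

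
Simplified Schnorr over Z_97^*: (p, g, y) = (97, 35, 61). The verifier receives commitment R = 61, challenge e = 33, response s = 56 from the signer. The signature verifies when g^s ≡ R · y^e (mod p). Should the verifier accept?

accept

g^s mod p:
Squares mod 97: 35^1≡35, 35^2≡61, 35^4≡35, 35^8≡61, 35^16≡35, 35^32≡61
56 = 32 + 16 + 8, so 35^56 ≡ 61·35·61 ≡ 61 (mod 97)
R · y^e mod p:
Squares mod 97: 61^1≡61, 61^2≡35, 61^4≡61, 61^8≡35, 61^16≡61, 61^32≡35
33 = 32 + 1, so 61^33 ≡ 35·61 ≡ 1 (mod 97)
61·1 = 61 ≡ 61 (mod 97)
61 ≡ 61 (mod 97); signature holds.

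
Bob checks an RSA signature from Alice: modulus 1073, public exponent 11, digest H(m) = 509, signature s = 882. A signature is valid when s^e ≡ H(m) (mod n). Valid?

no

s^2 ≡ 882^2 = 777924 ≡ 1072
s^4 ≡ 1072^2 = 1149184 ≡ 1
s^8 ≡ 1^2 = 1
11 = 8 + 2 + 1, so s^11 ≡ 1·1072·882 ≡ 191 (mod 1073)
s^11 mod 1073 = 191, but H(m) = 509.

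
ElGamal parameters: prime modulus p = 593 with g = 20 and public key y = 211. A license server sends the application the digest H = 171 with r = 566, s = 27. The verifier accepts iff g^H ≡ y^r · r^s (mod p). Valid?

Left side g^H mod p:
20^2 = 400
20^4 ≡ 400^2 = 160000 ≡ 483
20^8 ≡ 483^2 = 233289 ≡ 240
20^16 ≡ 240^2 = 57600 ≡ 79
20^32 ≡ 79^2 = 6241 ≡ 311
20^64 ≡ 311^2 = 96721 ≡ 62
20^128 ≡ 62^2 = 3844 ≡ 286
171 = 128 + 32 + 8 + 2 + 1, so 20^171 ≡ 286·311·240·400·20 ≡ 536 (mod 593)
Right side y^r · r^s mod p:
211^2 = 44521 ≡ 46
211^4 ≡ 46^2 = 2116 ≡ 337
211^8 ≡ 337^2 = 113569 ≡ 306
211^16 ≡ 306^2 = 93636 ≡ 535
211^32 ≡ 535^2 = 286225 ≡ 399
211^64 ≡ 399^2 = 159201 ≡ 277
211^128 ≡ 277^2 = 76729 ≡ 232
211^256 ≡ 232^2 = 53824 ≡ 454
211^512 ≡ 454^2 = 206116 ≡ 345
566 = 512 + 32 + 16 + 4 + 2, so 211^566 ≡ 345·399·535·337·46 ≡ 562 (mod 593)
566^2 = 320356 ≡ 136
566^4 ≡ 136^2 = 18496 ≡ 113
566^8 ≡ 113^2 = 12769 ≡ 316
566^16 ≡ 316^2 = 99856 ≡ 232
27 = 16 + 8 + 2 + 1, so 566^27 ≡ 232·316·136·566 ≡ 174 (mod 593)
562·174 = 97788 ≡ 536 (mod 593)
536 ≡ 536 (mod 593), so the signature is genuine.

yes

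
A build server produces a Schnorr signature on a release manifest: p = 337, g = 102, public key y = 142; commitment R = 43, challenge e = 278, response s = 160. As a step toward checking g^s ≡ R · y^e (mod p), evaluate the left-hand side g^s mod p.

79

102^2 = 10404 ≡ 294
102^4 ≡ 294^2 = 86436 ≡ 164
102^8 ≡ 164^2 = 26896 ≡ 273
102^16 ≡ 273^2 = 74529 ≡ 52
102^32 ≡ 52^2 = 2704 ≡ 8
102^64 ≡ 8^2 = 64
102^128 ≡ 64^2 = 4096 ≡ 52
160 = 128 + 32, so 102^160 ≡ 52·8 ≡ 79 (mod 337)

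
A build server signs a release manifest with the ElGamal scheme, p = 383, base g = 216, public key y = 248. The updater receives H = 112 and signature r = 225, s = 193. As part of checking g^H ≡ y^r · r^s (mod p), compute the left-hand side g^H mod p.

289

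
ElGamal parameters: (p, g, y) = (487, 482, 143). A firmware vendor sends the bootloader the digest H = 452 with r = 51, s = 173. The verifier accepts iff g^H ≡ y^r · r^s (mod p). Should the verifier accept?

Left side g^H mod p:
482^2 = 232324 ≡ 25
482^4 ≡ 25^2 = 625 ≡ 138
482^8 ≡ 138^2 = 19044 ≡ 51
482^16 ≡ 51^2 = 2601 ≡ 166
482^32 ≡ 166^2 = 27556 ≡ 284
482^64 ≡ 284^2 = 80656 ≡ 301
482^128 ≡ 301^2 = 90601 ≡ 19
482^256 ≡ 19^2 = 361
452 = 256 + 128 + 64 + 4, so 482^452 ≡ 361·19·301·138 ≡ 19 (mod 487)
Right side y^r · r^s mod p:
143^2 = 20449 ≡ 482
143^4 ≡ 482^2 = 232324 ≡ 25
143^8 ≡ 25^2 = 625 ≡ 138
143^16 ≡ 138^2 = 19044 ≡ 51
143^32 ≡ 51^2 = 2601 ≡ 166
51 = 32 + 16 + 2 + 1, so 143^51 ≡ 166·51·482·143 ≡ 220 (mod 487)
51^2 = 2601 ≡ 166
51^4 ≡ 166^2 = 27556 ≡ 284
51^8 ≡ 284^2 = 80656 ≡ 301
51^16 ≡ 301^2 = 90601 ≡ 19
51^32 ≡ 19^2 = 361
51^64 ≡ 361^2 = 130321 ≡ 292
51^128 ≡ 292^2 = 85264 ≡ 39
173 = 128 + 32 + 8 + 4 + 1, so 51^173 ≡ 39·361·301·284·51 ≡ 282 (mod 487)
220·282 = 62040 ≡ 191 (mod 487)
19 ≠ 191, so verification fails.

reject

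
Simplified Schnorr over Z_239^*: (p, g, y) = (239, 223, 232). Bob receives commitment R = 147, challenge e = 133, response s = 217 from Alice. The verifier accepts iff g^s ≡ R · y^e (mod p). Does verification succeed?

fails

g^s mod p:
223^2 = 49729 ≡ 17
223^4 ≡ 17^2 = 289 ≡ 50
223^8 ≡ 50^2 = 2500 ≡ 110
223^16 ≡ 110^2 = 12100 ≡ 150
223^32 ≡ 150^2 = 22500 ≡ 34
223^64 ≡ 34^2 = 1156 ≡ 200
223^128 ≡ 200^2 = 40000 ≡ 87
217 = 128 + 64 + 16 + 8 + 1, so 223^217 ≡ 87·200·150·110·223 ≡ 76 (mod 239)
R · y^e mod p:
232^2 = 53824 ≡ 49
232^4 ≡ 49^2 = 2401 ≡ 11
232^8 ≡ 11^2 = 121
232^16 ≡ 121^2 = 14641 ≡ 62
232^32 ≡ 62^2 = 3844 ≡ 20
232^64 ≡ 20^2 = 400 ≡ 161
232^128 ≡ 161^2 = 25921 ≡ 109
133 = 128 + 4 + 1, so 232^133 ≡ 109·11·232 ≡ 211 (mod 239)
147·211 = 31017 ≡ 186 (mod 239)
76 ≠ 186; the check fails.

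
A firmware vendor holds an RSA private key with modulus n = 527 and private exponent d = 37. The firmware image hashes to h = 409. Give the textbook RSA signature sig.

409

h^37 mod 527 = 409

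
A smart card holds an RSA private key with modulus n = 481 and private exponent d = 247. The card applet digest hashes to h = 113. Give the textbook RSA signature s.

h^2 ≡ 113^2 = 12769 ≡ 263
h^4 ≡ 263^2 = 69169 ≡ 386
h^8 ≡ 386^2 = 148996 ≡ 367
h^16 ≡ 367^2 = 134689 ≡ 9
h^32 ≡ 9^2 = 81
h^64 ≡ 81^2 = 6561 ≡ 308
h^128 ≡ 308^2 = 94864 ≡ 107
247 = 128 + 64 + 32 + 16 + 4 + 2 + 1, so h^247 ≡ 107·308·81·9·386·263·113 ≡ 22 (mod 481)

22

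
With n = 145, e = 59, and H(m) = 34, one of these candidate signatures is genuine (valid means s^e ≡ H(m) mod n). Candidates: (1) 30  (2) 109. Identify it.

2

Candidate 1: 30^2 = 900 ≡ 30; 30^4 ≡ 30^2 = 900 ≡ 30; 30^8 ≡ 30^2 = 900 ≡ 30; 30^16 ≡ 30^2 = 900 ≡ 30; 30^32 ≡ 30^2 = 900 ≡ 30; 59 = 32 + 16 + 8 + 2 + 1, so 30^59 ≡ 30·30·30·30·30 ≡ 30 (mod 145)
Candidate 2: 109^2 = 11881 ≡ 136; 109^4 ≡ 136^2 = 18496 ≡ 81; 109^8 ≡ 81^2 = 6561 ≡ 36; 109^16 ≡ 36^2 = 1296 ≡ 136; 109^32 ≡ 136^2 = 18496 ≡ 81; 59 = 32 + 16 + 8 + 2 + 1, so 109^59 ≡ 81·136·36·136·109 ≡ 34 (mod 145)
  → matches H(m) = 34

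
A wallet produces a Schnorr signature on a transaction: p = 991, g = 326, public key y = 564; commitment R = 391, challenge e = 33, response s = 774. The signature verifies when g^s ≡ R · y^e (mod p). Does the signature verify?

g^s mod p:
326^2 = 106276 ≡ 239
326^4 ≡ 239^2 = 57121 ≡ 634
326^8 ≡ 634^2 = 401956 ≡ 601
326^16 ≡ 601^2 = 361201 ≡ 477
326^32 ≡ 477^2 = 227529 ≡ 590
326^64 ≡ 590^2 = 348100 ≡ 259
326^128 ≡ 259^2 = 67081 ≡ 684
326^256 ≡ 684^2 = 467856 ≡ 104
326^512 ≡ 104^2 = 10816 ≡ 906
774 = 512 + 256 + 4 + 2, so 326^774 ≡ 906·104·634·239 ≡ 265 (mod 991)
R · y^e mod p:
564^2 = 318096 ≡ 976
564^4 ≡ 976^2 = 952576 ≡ 225
564^8 ≡ 225^2 = 50625 ≡ 84
564^16 ≡ 84^2 = 7056 ≡ 119
564^32 ≡ 119^2 = 14161 ≡ 287
33 = 32 + 1, so 564^33 ≡ 287·564 ≡ 335 (mod 991)
391·335 = 130985 ≡ 173 (mod 991)
265 ≠ 173; the check fails.

does not verify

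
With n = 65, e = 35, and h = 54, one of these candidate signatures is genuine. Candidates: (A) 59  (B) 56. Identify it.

Candidate A: 59^35 mod 65 = 54
  → matches h = 54
Candidate B: 56^35 mod 65 = 36

A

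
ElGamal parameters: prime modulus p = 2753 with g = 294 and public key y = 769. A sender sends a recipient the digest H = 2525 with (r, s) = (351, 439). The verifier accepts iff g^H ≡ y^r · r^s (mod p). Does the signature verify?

Left side g^H mod p:
294^2 = 86436 ≡ 1093
294^4 ≡ 1093^2 = 1194649 ≡ 2600
294^8 ≡ 2600^2 = 6760000 ≡ 1385
294^16 ≡ 1385^2 = 1918225 ≡ 2137
294^32 ≡ 2137^2 = 4566769 ≡ 2295
294^64 ≡ 2295^2 = 5267025 ≡ 536
294^128 ≡ 536^2 = 287296 ≡ 984
294^256 ≡ 984^2 = 968256 ≡ 1953
294^512 ≡ 1953^2 = 3814209 ≡ 1304
294^1024 ≡ 1304^2 = 1700416 ≡ 1815
294^2048 ≡ 1815^2 = 3294225 ≡ 1637
2525 = 2048 + 256 + 128 + 64 + 16 + 8 + 4 + 1, so 294^2525 ≡ 1637·1953·984·536·2137·1385·2600·294 ≡ 797 (mod 2753)
Right side y^r · r^s mod p:
769^2 = 591361 ≡ 2219
769^4 ≡ 2219^2 = 4923961 ≡ 1597
769^8 ≡ 1597^2 = 2550409 ≡ 1131
769^16 ≡ 1131^2 = 1279161 ≡ 1769
769^32 ≡ 1769^2 = 3129361 ≡ 1953
769^64 ≡ 1953^2 = 3814209 ≡ 1304
769^128 ≡ 1304^2 = 1700416 ≡ 1815
769^256 ≡ 1815^2 = 3294225 ≡ 1637
351 = 256 + 64 + 16 + 8 + 4 + 2 + 1, so 769^351 ≡ 1637·1304·1769·1131·1597·2219·769 ≡ 2342 (mod 2753)
351^2 = 123201 ≡ 2069
351^4 ≡ 2069^2 = 4280761 ≡ 2599
351^8 ≡ 2599^2 = 6754801 ≡ 1692
351^16 ≡ 1692^2 = 2862864 ≡ 2497
351^32 ≡ 2497^2 = 6235009 ≡ 2217
351^64 ≡ 2217^2 = 4915089 ≡ 984
351^128 ≡ 984^2 = 968256 ≡ 1953
351^256 ≡ 1953^2 = 3814209 ≡ 1304
439 = 256 + 128 + 32 + 16 + 4 + 2 + 1, so 351^439 ≡ 1304·1953·2217·2497·2599·2069·351 ≡ 2597 (mod 2753)
2342·2597 = 6082174 ≡ 797 (mod 2753)
797 ≡ 797 (mod 2753), so the signature is genuine.

verifies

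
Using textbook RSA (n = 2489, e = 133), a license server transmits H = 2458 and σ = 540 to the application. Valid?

Squares mod 2489: σ^1≡540, σ^2≡387, σ^4≡429, σ^8≡2344, σ^16≡1113, σ^32≡1736, σ^64≡2006, σ^128≡1812
133 = 128 + 4 + 1, so σ^133 ≡ 1812·429·540 ≡ 559 (mod 2489)
559 ≠ 2458, so verification fails.

no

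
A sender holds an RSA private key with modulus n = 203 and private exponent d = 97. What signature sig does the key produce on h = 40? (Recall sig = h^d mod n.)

166

h^2 ≡ 40^2 = 1600 ≡ 179
h^4 ≡ 179^2 = 32041 ≡ 170
h^8 ≡ 170^2 = 28900 ≡ 74
h^16 ≡ 74^2 = 5476 ≡ 198
h^32 ≡ 198^2 = 39204 ≡ 25
h^64 ≡ 25^2 = 625 ≡ 16
97 = 64 + 32 + 1, so h^97 ≡ 16·25·40 ≡ 166 (mod 203)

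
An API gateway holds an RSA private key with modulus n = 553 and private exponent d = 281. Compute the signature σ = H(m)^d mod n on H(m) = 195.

118

(H(m))^2 ≡ 195^2 = 38025 ≡ 421
(H(m))^4 ≡ 421^2 = 177241 ≡ 281
(H(m))^8 ≡ 281^2 = 78961 ≡ 435
(H(m))^16 ≡ 435^2 = 189225 ≡ 99
(H(m))^32 ≡ 99^2 = 9801 ≡ 400
(H(m))^64 ≡ 400^2 = 160000 ≡ 183
(H(m))^128 ≡ 183^2 = 33489 ≡ 309
(H(m))^256 ≡ 309^2 = 95481 ≡ 365
281 = 256 + 16 + 8 + 1, so (H(m))^281 ≡ 365·99·435·195 ≡ 118 (mod 553)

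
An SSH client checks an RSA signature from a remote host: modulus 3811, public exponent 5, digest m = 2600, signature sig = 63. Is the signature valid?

sig^2 ≡ 63^2 = 3969 ≡ 158
sig^4 ≡ 158^2 = 24964 ≡ 2098
5 = 4 + 1, so sig^5 ≡ 2098·63 ≡ 2600 (mod 3811)
Since 2600 equals the digest 2600, verification succeeds.

valid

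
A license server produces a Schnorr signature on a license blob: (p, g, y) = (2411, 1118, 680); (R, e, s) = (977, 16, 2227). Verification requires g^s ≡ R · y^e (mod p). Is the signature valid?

g^s mod p:
1118^2227 mod 2411 = 105
R · y^e mod p:
680^16 mod 2411 = 812
977·812 = 793324 ≡ 105 (mod 2411)
105 ≡ 105 (mod 2411); signature holds.

valid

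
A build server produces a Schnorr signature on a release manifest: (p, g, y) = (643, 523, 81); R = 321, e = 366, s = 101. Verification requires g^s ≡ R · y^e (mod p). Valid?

g^s mod p:
Squares mod 643: 523^1≡523, 523^2≡254, 523^4≡216, 523^8≡360, 523^16≡357, 523^32≡135, 523^64≡221
101 = 64 + 32 + 4 + 1, so 523^101 ≡ 221·135·216·523 ≡ 40 (mod 643)
R · y^e mod p:
Squares mod 643: 81^1≡81, 81^2≡131, 81^4≡443, 81^8≡134, 81^16≡595, 81^32≡375, 81^64≡451, 81^128≡213, 81^256≡359
366 = 256 + 64 + 32 + 8 + 4 + 2, so 81^366 ≡ 359·451·375·134·443·131 ≡ 217 (mod 643)
321·217 = 69657 ≡ 213 (mod 643)
40 ≠ 213; the check fails.

no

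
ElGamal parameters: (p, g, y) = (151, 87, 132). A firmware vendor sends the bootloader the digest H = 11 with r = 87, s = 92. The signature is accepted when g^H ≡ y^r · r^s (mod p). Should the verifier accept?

accept

Left side g^H mod p:
87^2 = 7569 ≡ 19
87^4 ≡ 19^2 = 361 ≡ 59
87^8 ≡ 59^2 = 3481 ≡ 8
11 = 8 + 2 + 1, so 87^11 ≡ 8·19·87 ≡ 87 (mod 151)
Right side y^r · r^s mod p:
132^2 = 17424 ≡ 59
132^4 ≡ 59^2 = 3481 ≡ 8
132^8 ≡ 8^2 = 64
132^16 ≡ 64^2 = 4096 ≡ 19
132^32 ≡ 19^2 = 361 ≡ 59
132^64 ≡ 59^2 = 3481 ≡ 8
87 = 64 + 16 + 4 + 2 + 1, so 132^87 ≡ 8·19·8·59·132 ≡ 92 (mod 151)
87^2 = 7569 ≡ 19
87^4 ≡ 19^2 = 361 ≡ 59
87^8 ≡ 59^2 = 3481 ≡ 8
87^16 ≡ 8^2 = 64
87^32 ≡ 64^2 = 4096 ≡ 19
87^64 ≡ 19^2 = 361 ≡ 59
92 = 64 + 16 + 8 + 4, so 87^92 ≡ 59·64·8·59 ≡ 19 (mod 151)
92·19 = 1748 ≡ 87 (mod 151)
87 ≡ 87 (mod 151), so the signature is genuine.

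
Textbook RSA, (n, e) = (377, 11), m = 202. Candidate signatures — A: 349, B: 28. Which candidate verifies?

B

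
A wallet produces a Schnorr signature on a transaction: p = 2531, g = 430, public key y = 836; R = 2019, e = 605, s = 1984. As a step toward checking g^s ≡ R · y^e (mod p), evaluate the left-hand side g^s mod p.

Squares mod 2531: 430^1≡430, 430^2≡137, 430^4≡1052, 430^8≡657, 430^16≡1379, 430^32≡860, 430^64≡548, 430^128≡1646, 430^256≡1146, 430^512≡2258, 430^1024≡1130
1984 = 1024 + 512 + 256 + 128 + 64, so 430^1984 ≡ 1130·2258·1146·1646·548 ≡ 963 (mod 2531)

963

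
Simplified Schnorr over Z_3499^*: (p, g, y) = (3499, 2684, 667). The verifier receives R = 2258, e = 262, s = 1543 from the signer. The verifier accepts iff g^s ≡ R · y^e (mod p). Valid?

no

g^s mod p:
Squares mod 3499: 2684^1≡2684, 2684^2≡2914, 2684^4≡2822, 2684^8≡3459, 2684^16≡1600, 2684^32≡2231, 2684^64≡1783, 2684^128≡1997, 2684^256≡2648, 2684^512≡3407, 2684^1024≡1466
1543 = 1024 + 512 + 4 + 2 + 1, so 2684^1543 ≡ 1466·3407·2822·2914·2684 ≡ 2933 (mod 3499)
R · y^e mod p:
Squares mod 3499: 667^1≡667, 667^2≡516, 667^4≡332, 667^8≡1755, 667^16≡905, 667^32≡259, 667^64≡600, 667^128≡3102, 667^256≡154
262 = 256 + 4 + 2, so 667^262 ≡ 154·332·516 ≡ 3087 (mod 3499)
2258·3087 = 6970446 ≡ 438 (mod 3499)
2933 ≠ 438; the check fails.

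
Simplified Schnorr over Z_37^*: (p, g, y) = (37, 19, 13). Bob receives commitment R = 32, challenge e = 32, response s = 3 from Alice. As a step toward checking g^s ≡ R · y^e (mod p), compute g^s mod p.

19^2 = 361 ≡ 28
3 = 2 + 1, so 19^3 ≡ 28·19 ≡ 14 (mod 37)

14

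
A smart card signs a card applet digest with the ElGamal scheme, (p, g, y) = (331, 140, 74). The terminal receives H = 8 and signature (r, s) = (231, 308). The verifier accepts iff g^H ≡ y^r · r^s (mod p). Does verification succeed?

fails

Left side g^H mod p:
140^8 mod 331 = 149
Right side y^r · r^s mod p:
74^231 mod 331 = 1
231^308 mod 331 = 124
1·124 = 124 ≡ 124 (mod 331)
149 ≠ 124, so verification fails.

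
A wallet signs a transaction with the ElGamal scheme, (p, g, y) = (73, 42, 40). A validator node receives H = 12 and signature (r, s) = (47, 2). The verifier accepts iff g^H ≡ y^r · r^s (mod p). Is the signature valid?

invalid

Left side g^H mod p:
42^2 = 1764 ≡ 12
42^4 ≡ 12^2 = 144 ≡ 71
42^8 ≡ 71^2 = 5041 ≡ 4
12 = 8 + 4, so 42^12 ≡ 4·71 ≡ 65 (mod 73)
Right side y^r · r^s mod p:
40^2 = 1600 ≡ 67
40^4 ≡ 67^2 = 4489 ≡ 36
40^8 ≡ 36^2 = 1296 ≡ 55
40^16 ≡ 55^2 = 3025 ≡ 32
40^32 ≡ 32^2 = 1024 ≡ 2
47 = 32 + 8 + 4 + 2 + 1, so 40^47 ≡ 2·55·36·67·40 ≡ 60 (mod 73)
47^2 = 2209 ≡ 19
60·19 = 1140 ≡ 45 (mod 73)
65 ≠ 45, so verification fails.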